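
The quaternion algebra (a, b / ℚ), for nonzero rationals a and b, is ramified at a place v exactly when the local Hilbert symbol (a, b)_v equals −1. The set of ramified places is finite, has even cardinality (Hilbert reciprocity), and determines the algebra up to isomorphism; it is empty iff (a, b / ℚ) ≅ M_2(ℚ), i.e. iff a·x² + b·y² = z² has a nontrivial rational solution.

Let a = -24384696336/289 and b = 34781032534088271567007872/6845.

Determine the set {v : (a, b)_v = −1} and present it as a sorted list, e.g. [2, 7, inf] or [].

(a, b) ≡ (-1, 10010) mod (ℚ^×)²; places V = {2, 3, 5, 7, 11, 13, 17, 29, 37, ∞}.
(a,b)_∞: sgn(-1)=−, sgn(10010)=+, so +1.
(a,b)_37: α=0, u≡26; β=-2, v≡23 (mod 37); (26|37)=+1, (23|37)=-1; sign (−1)^0·+1^-2·-1^0 = +1.
(a,b)_17: α=-2, u≡15; β=0, v≡3 (mod 17); (15|17)=+1, (3|17)=-1; sign (−1)^0·+1^0·-1^-2 = +1.
(a,b)_3: α=2, u≡2; β=8, v≡2 (mod 3); (2|3)=-1, (2|3)=-1; sign (−1)^0·-1^8·-1^2 = +1.
(a,b)_2: α=4, β=7; u≡7, v≡5 (mod 8); ε(u)ε(v)=1·0, αω(v)=4·1, βω(u)=7·0; sum ≡ 0  ⇒  +1.
(a,b)_11: α=2, u≡10; β=5, v≡2 (mod 11); (10|11)=-1, (2|11)=-1; sign (−1)^0·-1^5·-1^2 = -1.
(a,b)_7: α=2, u≡3; β=7, v≡1 (mod 7); (3|7)=-1, (1|7)=+1; sign (−1)^0·-1^7·+1^2 = -1.
(a,b)_5: α=0, u≡1; β=-1, v≡3 (mod 5); (1|5)=+1, (3|5)=-1; sign (−1)^0·+1^-1·-1^0 = +1.
(a,b)_29: α=0, u≡23; β=2, v≡9 (mod 29); (23|29)=+1, (9|29)=+1; sign (−1)^0·+1^2·+1^0 = +1.
(a,b)_13: α=4, u≡4; β=5, v≡3 (mod 13); (4|13)=+1, (3|13)=+1; sign (−1)^0·+1^5·+1^4 = +1.
|Ram(-1, 10010)| = 2, even; anisotropic at {7, 11}.

[7, 11]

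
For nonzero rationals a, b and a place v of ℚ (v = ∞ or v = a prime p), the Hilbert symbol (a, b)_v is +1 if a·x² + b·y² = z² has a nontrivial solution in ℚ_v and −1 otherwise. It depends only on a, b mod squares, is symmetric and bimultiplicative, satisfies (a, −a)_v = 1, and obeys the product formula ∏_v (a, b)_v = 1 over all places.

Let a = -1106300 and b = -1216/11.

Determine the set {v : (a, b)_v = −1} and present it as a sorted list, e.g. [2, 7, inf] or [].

[19, 23, 37, inf]

Mod squares: a ≡ -11063, b ≡ -209. Check v ∈ {∞, 2, 5, 11, 13, 19, 23, 37}.
v=11: a=11^0·(≡3), b=11^-1·(≡5) mod 11; (3|11)=+1, (5|11)=+1; (−1)^{0·-1·5}·(+1)^-1·(+1)^0 = +1.
v=19: a=19^0·(≡13), b=19^1·(≡8) mod 19; (13|19)=-1, (8|19)=-1; (−1)^{0·1·9}·(-1)^1·(-1)^0 = -1.
v=23: a=23^1·(≡16), b=23^0·(≡17) mod 23; (16|23)=+1, (17|23)=-1; (−1)^{1·0·11}·(+1)^0·(-1)^1 = -1.
v=∞: -11063 < 0 and -209 < 0  ⇒  (a,b)_∞ = -1.
v=5: a=5^2·(≡3), b=5^0·(≡4) mod 5; (3|5)=-1, (4|5)=+1; (−1)^{2·0·2}·(-1)^0·(+1)^2 = +1.
v=2: v_2(a)=2, v_2(b)=6; units ≡ 1, 7 (mod 8); ε·ε+αω+βω = 0·1+2·0+6·0 ≡ 0  ⇒  (a,b)_2 = +1.
v=13: a=13^1·(≡11), b=13^0·(≡10) mod 13; (11|13)=-1, (10|13)=+1; (−1)^{1·0·6}·(-1)^0·(+1)^1 = +1.
v=37: a=37^1·(≡33), b=37^0·(≡24) mod 37; (33|37)=+1, (24|37)=-1; (−1)^{1·0·18}·(+1)^0·(-1)^1 = -1.
Ram(-11063, -209) = {19, 23, 37, ∞}; no ℚ_19-point on the conic.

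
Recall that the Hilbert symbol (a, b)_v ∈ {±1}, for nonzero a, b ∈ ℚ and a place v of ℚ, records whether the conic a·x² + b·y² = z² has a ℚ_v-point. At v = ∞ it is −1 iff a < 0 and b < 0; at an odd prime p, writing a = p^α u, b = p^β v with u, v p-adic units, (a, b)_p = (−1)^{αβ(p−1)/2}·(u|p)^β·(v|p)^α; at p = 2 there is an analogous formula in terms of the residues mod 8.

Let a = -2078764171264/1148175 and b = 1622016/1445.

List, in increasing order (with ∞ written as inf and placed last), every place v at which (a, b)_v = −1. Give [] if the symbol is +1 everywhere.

[5, 7]

Mod squares: a ≡ -7, b ≡ 55. Check v ∈ {∞, 2, 3, 5, 7, 11, 17}.
v=3: a=3^-8·(≡2), b=3^2·(≡1) mod 3; (2|3)=-1, (1|3)=+1; (−1)^{-8·2·1}·(-1)^2·(+1)^-8 = +1.
v=5: a=5^-2·(≡3), b=5^-1·(≡4) mod 5; (3|5)=-1, (4|5)=+1; (−1)^{-2·-1·2}·(-1)^-1·(+1)^-2 = -1.
v=2: v_2(a)=34, v_2(b)=14; units ≡ 1, 7 (mod 8); ε·ε+αω+βω = 0·1+34·0+14·0 ≡ 0  ⇒  (a,b)_2 = +1.
v=∞: -7 < 0 and 55 > 0  ⇒  (a,b)_∞ = +1.
v=17: a=17^0·(≡5), b=17^-2·(≡16) mod 17; (5|17)=-1, (16|17)=+1; (−1)^{0·-2·8}·(-1)^-2·(+1)^0 = +1.
v=7: a=7^-1·(≡3), b=7^0·(≡6) mod 7; (3|7)=-1, (6|7)=-1; (−1)^{-1·0·3}·(-1)^0·(-1)^-1 = -1.
v=11: a=11^2·(≡1), b=11^1·(≡3) mod 11; (1|11)=+1, (3|11)=+1; (−1)^{2·1·5}·(+1)^1·(+1)^2 = +1.
|Ram(-7, 55)| = 2, even; anisotropic at {5, 7}.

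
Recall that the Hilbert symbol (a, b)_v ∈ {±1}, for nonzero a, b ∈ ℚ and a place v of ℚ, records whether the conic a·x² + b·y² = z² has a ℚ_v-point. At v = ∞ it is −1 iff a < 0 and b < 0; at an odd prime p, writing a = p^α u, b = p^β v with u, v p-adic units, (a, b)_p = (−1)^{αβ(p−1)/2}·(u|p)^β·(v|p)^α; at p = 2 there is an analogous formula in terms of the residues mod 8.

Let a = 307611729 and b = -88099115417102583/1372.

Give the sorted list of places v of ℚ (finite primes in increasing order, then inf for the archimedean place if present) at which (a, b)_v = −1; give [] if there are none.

[7, 19, 29, 31]

(a, b) ≡ (40641, -609) mod (ℚ^×)²; places V = {2, 3, 7, 19, 23, 29, 31, ∞}.
(a,b)_31: α=1, u≡14; β=2, v≡13 (mod 31); (14|31)=+1, (13|31)=-1; sign (−1)^0·+1^2·-1^1 = -1.
(a,b)_2: α=0, β=-2; u≡1, v≡7 (mod 8); ε(u)ε(v)=0·1, αω(v)=0·0, βω(u)=-2·0; sum ≡ 0  ⇒  +1.
(a,b)_29: α=2, u≡21; β=3, v≡11 (mod 29); (21|29)=-1, (11|29)=-1; sign (−1)^0·-1^3·-1^2 = -1.
(a,b)_23: α=1, u≡15; β=2, v≡13 (mod 23); (15|23)=-1, (13|23)=+1; sign (−1)^0·-1^2·+1^1 = +1.
(a,b)_19: α=1, u≡1; β=2, v≡15 (mod 19); (1|19)=+1, (15|19)=-1; sign (−1)^0·+1^2·-1^1 = -1.
(a,b)_3: α=3, u≡2; β=9, v≡1 (mod 3); (2|3)=-1, (1|3)=+1; sign (−1)^1·-1^9·+1^3 = +1.
(a,b)_7: α=0, u≡5; β=-3, v≡1 (mod 7); (5|7)=-1, (1|7)=+1; sign (−1)^0·-1^-3·+1^0 = -1.
(a,b)_∞: sgn(40641)=+, sgn(-609)=−, so +1.
|Ram(40641, -609)| = 4, even; anisotropic at {7, 19, 29, 31}.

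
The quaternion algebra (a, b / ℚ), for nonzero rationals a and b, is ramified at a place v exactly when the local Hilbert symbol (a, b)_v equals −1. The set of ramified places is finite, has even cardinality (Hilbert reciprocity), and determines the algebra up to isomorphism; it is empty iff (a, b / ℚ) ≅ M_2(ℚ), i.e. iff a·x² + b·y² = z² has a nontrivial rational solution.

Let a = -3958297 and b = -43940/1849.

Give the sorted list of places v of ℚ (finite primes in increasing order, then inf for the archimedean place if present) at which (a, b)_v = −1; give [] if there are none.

[2, 5, 7, 13, 17, inf]

Mod squares: a ≡ -3958297, b ≡ -65. Check v ∈ {∞, 2, 5, 7, 13, 17, 29, 31, 37, 43}.
v=13: a=13^0·(≡8), b=13^3·(≡2) mod 13; (8|13)=-1, (2|13)=-1; (−1)^{0·3·6}·(-1)^3·(-1)^0 = -1.
v=37: a=37^1·(≡23), b=37^0·(≡21) mod 37; (23|37)=-1, (21|37)=+1; (−1)^{1·0·18}·(-1)^0·(+1)^1 = +1.
v=31: a=31^1·(≡2), b=31^0·(≡4) mod 31; (2|31)=+1, (4|31)=+1; (−1)^{1·0·15}·(+1)^0·(+1)^1 = +1.
v=5: a=5^0·(≡3), b=5^1·(≡3) mod 5; (3|5)=-1, (3|5)=-1; (−1)^{0·1·2}·(-1)^1·(-1)^0 = -1.
v=7: a=7^1·(≡3), b=7^0·(≡6) mod 7; (3|7)=-1, (6|7)=-1; (−1)^{1·0·3}·(-1)^0·(-1)^1 = -1.
v=29: a=29^1·(≡10), b=29^0·(≡9) mod 29; (10|29)=-1, (9|29)=+1; (−1)^{1·0·14}·(-1)^0·(+1)^1 = +1.
v=43: a=43^0·(≡25), b=43^-2·(≡6) mod 43; (25|43)=+1, (6|43)=+1; (−1)^{0·-2·21}·(+1)^-2·(+1)^0 = +1.
v=∞: -3958297 < 0 and -65 < 0  ⇒  (a,b)_∞ = -1.
v=2: v_2(a)=0, v_2(b)=2; units ≡ 7, 7 (mod 8); ε·ε+αω+βω = 1·1+0·0+2·0 ≡ 1  ⇒  (a,b)_2 = -1.
v=17: a=17^1·(≡8), b=17^0·(≡3) mod 17; (8|17)=+1, (3|17)=-1; (−1)^{1·0·8}·(+1)^0·(-1)^1 = -1.
|Ram(-3958297, -65)| = 6, even; anisotropic at {2, 5, 7, 13, 17, ∞}.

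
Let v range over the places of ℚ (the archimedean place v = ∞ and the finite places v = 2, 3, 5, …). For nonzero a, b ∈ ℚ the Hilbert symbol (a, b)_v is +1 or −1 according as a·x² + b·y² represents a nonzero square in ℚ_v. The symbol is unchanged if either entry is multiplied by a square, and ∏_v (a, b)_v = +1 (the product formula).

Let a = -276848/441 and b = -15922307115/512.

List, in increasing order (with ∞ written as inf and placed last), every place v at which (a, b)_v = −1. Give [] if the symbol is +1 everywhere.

[5, inf]

(a, b) ≡ (-143, -1430) mod (ℚ^×)²; places V = {2, 3, 5, 7, 11, 13, ∞}.
(a,b)_11: α=3, u≡1; β=5, v≡6 (mod 11); (1|11)=+1, (6|11)=-1; sign (−1)^1·+1^5·-1^3 = +1.
(a,b)_∞: sgn(-143)=−, sgn(-1430)=−, so -1.
(a,b)_5: α=0, u≡2; β=1, v≡1 (mod 5); (2|5)=-1, (1|5)=+1; sign (−1)^0·-1^1·+1^0 = -1.
(a,b)_3: α=-2, u≡1; β=2, v≡1 (mod 3); (1|3)=+1, (1|3)=+1; sign (−1)^0·+1^2·+1^-2 = +1.
(a,b)_2: α=4, β=-9; u≡1, v≡5 (mod 8); ε(u)ε(v)=0·0, αω(v)=4·1, βω(u)=-9·0; sum ≡ 0  ⇒  +1.
(a,b)_7: α=-2, u≡1; β=0, v≡6 (mod 7); (1|7)=+1, (6|7)=-1; sign (−1)^0·+1^0·-1^-2 = +1.
(a,b)_13: α=1, u≡2; β=3, v≡2 (mod 13); (2|13)=-1, (2|13)=-1; sign (−1)^0·-1^3·-1^1 = +1.
|Ram(-143, -1430)| = 2, even; anisotropic at {5, ∞}.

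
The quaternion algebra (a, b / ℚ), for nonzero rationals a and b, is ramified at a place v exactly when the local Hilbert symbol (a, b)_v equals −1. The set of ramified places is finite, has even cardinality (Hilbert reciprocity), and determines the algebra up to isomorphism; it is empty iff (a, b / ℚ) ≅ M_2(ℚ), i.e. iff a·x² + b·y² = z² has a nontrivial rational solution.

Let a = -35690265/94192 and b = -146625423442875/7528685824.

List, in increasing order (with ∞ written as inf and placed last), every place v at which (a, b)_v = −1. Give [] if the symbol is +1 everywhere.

(a, b) ≡ (-455, -1235) mod (ℚ^×)²; places V = {2, 3, 5, 7, 11, 13, 17, 19, 29, 31, ∞}.
(a,b)_2: α=-4, β=-8; u≡1, v≡5 (mod 8); ε(u)ε(v)=0·0, αω(v)=-4·1, βω(u)=-8·0; sum ≡ 0  ⇒  +1.
(a,b)_7: α=-1, u≡6; β=0, v≡4 (mod 7); (6|7)=-1, (4|7)=+1; sign (−1)^0·-1^0·+1^-1 = +1.
(a,b)_5: α=1, u≡1; β=3, v≡3 (mod 5); (1|5)=+1, (3|5)=-1; sign (−1)^0·+1^3·-1^1 = -1.
(a,b)_31: α=0, u≡18; β=2, v≡19 (mod 31); (18|31)=+1, (19|31)=+1; sign (−1)^0·+1^2·+1^0 = +1.
(a,b)_∞: sgn(-455)=−, sgn(-1235)=−, so -1.
(a,b)_17: α=0, u≡8; β=-2, v≡7 (mod 17); (8|17)=+1, (7|17)=-1; sign (−1)^0·+1^-2·-1^0 = +1.
(a,b)_11: α=0, u≡6; β=-2, v≡8 (mod 11); (6|11)=-1, (8|11)=-1; sign (−1)^0·-1^-2·-1^0 = +1.
(a,b)_3: α=2, u≡1; β=4, v≡1 (mod 3); (1|3)=+1, (1|3)=+1; sign (−1)^0·+1^4·+1^2 = +1.
(a,b)_19: α=2, u≡16; β=3, v≡6 (mod 19); (16|19)=+1, (6|19)=+1; sign (−1)^0·+1^3·+1^2 = +1.
(a,b)_29: α=-2, u≡13; β=-2, v≡15 (mod 29); (13|29)=+1, (15|29)=-1; sign (−1)^0·+1^-2·-1^-2 = +1.
(a,b)_13: α=3, u≡10; β=3, v≡1 (mod 13); (10|13)=+1, (1|13)=+1; sign (−1)^0·+1^3·+1^3 = +1.
Ram(-455, -1235) = {5, ∞}; no ℚ_5-point on the conic.

[5, inf]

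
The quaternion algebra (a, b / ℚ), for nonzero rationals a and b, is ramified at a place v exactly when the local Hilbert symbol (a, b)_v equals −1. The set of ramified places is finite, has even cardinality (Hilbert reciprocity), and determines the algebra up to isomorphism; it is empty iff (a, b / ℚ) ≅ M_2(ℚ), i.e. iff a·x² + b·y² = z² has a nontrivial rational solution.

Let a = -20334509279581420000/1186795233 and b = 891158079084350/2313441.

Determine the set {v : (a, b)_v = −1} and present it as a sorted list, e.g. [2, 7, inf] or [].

(a, b) ≡ (-13566, 14) mod (ℚ^×)²; places V = {2, 3, 5, 7, 11, 13, 17, 19, 23, 29, 53, ∞}.
(a,b)_53: α=0, u≡51; β=2, v≡21 (mod 53); (51|53)=-1, (21|53)=-1; sign (−1)^0·-1^2·-1^0 = +1.
(a,b)_∞: sgn(-13566)=−, sgn(14)=+, so +1.
(a,b)_3: α=-7, u≡2; β=-4, v≡2 (mod 3); (2|3)=-1, (2|3)=-1; sign (−1)^0·-1^-4·-1^-7 = -1.
(a,b)_2: α=5, β=1; u≡1, v≡7 (mod 8); ε(u)ε(v)=0·1, αω(v)=5·0, βω(u)=1·0; sum ≡ 0  ⇒  +1.
(a,b)_19: α=-1, u≡2; β=0, v≡3 (mod 19); (2|19)=-1, (3|19)=-1; sign (−1)^0·-1^0·-1^-1 = -1.
(a,b)_17: α=3, u≡8; β=2, v≡12 (mod 17); (8|17)=+1, (12|17)=-1; sign (−1)^0·+1^2·-1^3 = -1.
(a,b)_5: α=4, u≡1; β=2, v≡4 (mod 5); (1|5)=+1, (4|5)=+1; sign (−1)^0·+1^2·+1^4 = +1.
(a,b)_23: α=0, u≡16; β=2, v≡22 (mod 23); (16|23)=+1, (22|23)=-1; sign (−1)^0·+1^2·-1^0 = +1.
(a,b)_29: α=2, u≡13; β=0, v≡11 (mod 29); (13|29)=+1, (11|29)=-1; sign (−1)^0·+1^0·-1^2 = +1.
(a,b)_13: α=-4, u≡8; β=-4, v≡4 (mod 13); (8|13)=-1, (4|13)=+1; sign (−1)^0·-1^-4·+1^-4 = +1.
(a,b)_7: α=5, u≡4; β=3, v≡1 (mod 7); (4|7)=+1, (1|7)=+1; sign (−1)^1·+1^3·+1^5 = -1.
(a,b)_11: α=4, u≡6; β=2, v≡5 (mod 11); (6|11)=-1, (5|11)=+1; sign (−1)^0·-1^2·+1^4 = +1.
|Ram(-13566, 14)| = 4, even; anisotropic at {3, 7, 17, 19}.

[3, 7, 17, 19]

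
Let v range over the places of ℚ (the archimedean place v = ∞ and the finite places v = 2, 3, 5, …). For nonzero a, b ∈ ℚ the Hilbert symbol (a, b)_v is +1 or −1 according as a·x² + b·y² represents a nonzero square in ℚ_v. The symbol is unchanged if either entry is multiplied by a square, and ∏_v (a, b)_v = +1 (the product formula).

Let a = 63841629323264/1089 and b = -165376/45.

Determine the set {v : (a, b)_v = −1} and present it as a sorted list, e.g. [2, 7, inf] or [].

(a, b) ≡ (221, -3230) mod (ℚ^×)²; places V = {2, 3, 5, 11, 13, 17, 19, ∞}.
(a,b)_11: α=-2, u≡5; β=0, v≡9 (mod 11); (5|11)=+1, (9|11)=+1; sign (−1)^0·+1^0·+1^-2 = +1.
(a,b)_∞: sgn(221)=+, sgn(-3230)=−, so +1.
(a,b)_2: α=14, β=9; u≡5, v≡1 (mod 8); ε(u)ε(v)=0·0, αω(v)=14·0, βω(u)=9·1; sum ≡ 1  ⇒  -1.
(a,b)_19: α=2, u≡18; β=1, v≡16 (mod 19); (18|19)=-1, (16|19)=+1; sign (−1)^0·-1^1·+1^2 = -1.
(a,b)_13: α=3, u≡9; β=0, v≡6 (mod 13); (9|13)=+1, (6|13)=-1; sign (−1)^0·+1^0·-1^3 = -1.
(a,b)_3: α=-2, u≡2; β=-2, v≡1 (mod 3); (2|3)=-1, (1|3)=+1; sign (−1)^0·-1^-2·+1^-2 = +1.
(a,b)_5: α=0, u≡1; β=-1, v≡1 (mod 5); (1|5)=+1, (1|5)=+1; sign (−1)^0·+1^-1·+1^0 = +1.
(a,b)_17: α=3, u≡4; β=1, v≡12 (mod 17); (4|17)=+1, (12|17)=-1; sign (−1)^0·+1^1·-1^3 = -1.
|Ram(221, -3230)| = 4, even; anisotropic at {2, 13, 17, 19}.

[2, 13, 17, 19]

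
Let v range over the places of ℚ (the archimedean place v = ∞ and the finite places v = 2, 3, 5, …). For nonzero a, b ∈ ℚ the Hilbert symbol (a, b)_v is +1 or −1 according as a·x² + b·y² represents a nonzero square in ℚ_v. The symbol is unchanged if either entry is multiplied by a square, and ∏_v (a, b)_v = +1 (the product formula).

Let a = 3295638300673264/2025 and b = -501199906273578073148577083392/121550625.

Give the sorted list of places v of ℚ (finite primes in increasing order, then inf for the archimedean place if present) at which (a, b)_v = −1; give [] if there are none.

Mod squares: a ≡ 13845871, b ≡ -6117943. Check v ∈ {∞, 2, 3, 5, 7, 13, 17, 19, 29, 31, 43, 47}.
v=∞: 13845871 > 0 and -6117943 < 0  ⇒  (a,b)_∞ = +1.
v=5: a=5^-2·(≡4), b=5^-4·(≡3) mod 5; (4|5)=+1, (3|5)=-1; (−1)^{-2·-4·2}·(+1)^-4·(-1)^-2 = +1.
v=29: a=29^2·(≡13), b=29^0·(≡6) mod 29; (13|29)=+1, (6|29)=+1; (−1)^{2·0·14}·(+1)^0·(+1)^2 = +1.
v=3: a=3^-4·(≡1), b=3^-4·(≡2) mod 3; (1|3)=+1, (2|3)=-1; (−1)^{-4·-4·1}·(+1)^-4·(-1)^-4 = +1.
v=2: v_2(a)=4, v_2(b)=12; units ≡ 7, 1 (mod 8); ε·ε+αω+βω = 1·0+4·0+12·0 ≡ 0  ⇒  (a,b)_2 = +1.
v=7: a=7^2·(≡2), b=7^-4·(≡2) mod 7; (2|7)=+1, (2|7)=+1; (−1)^{2·-4·3}·(+1)^-4·(+1)^2 = +1.
v=43: a=43^1·(≡16), b=43^2·(≡21) mod 43; (16|43)=+1, (21|43)=+1; (−1)^{1·2·21}·(+1)^2·(+1)^1 = +1.
v=19: a=19^2·(≡4), b=19^3·(≡15) mod 19; (4|19)=+1, (15|19)=-1; (−1)^{2·3·9}·(+1)^3·(-1)^2 = +1.
v=17: a=17^1·(≡14), b=17^5·(≡12) mod 17; (14|17)=-1, (12|17)=-1; (−1)^{1·5·8}·(-1)^5·(-1)^1 = +1.
v=47: a=47^1·(≡33), b=47^3·(≡34) mod 47; (33|47)=-1, (34|47)=+1; (−1)^{1·3·23}·(-1)^3·(+1)^1 = +1.
v=13: a=13^1·(≡4), b=13^3·(≡7) mod 13; (4|13)=+1, (7|13)=-1; (−1)^{1·3·6}·(+1)^3·(-1)^1 = -1.
v=31: a=31^1·(≡23), b=31^3·(≡27) mod 31; (23|31)=-1, (27|31)=-1; (−1)^{1·3·15}·(-1)^3·(-1)^1 = -1.
|Ram(13845871, -6117943)| = 2, even; anisotropic at {13, 31}.

[13, 31]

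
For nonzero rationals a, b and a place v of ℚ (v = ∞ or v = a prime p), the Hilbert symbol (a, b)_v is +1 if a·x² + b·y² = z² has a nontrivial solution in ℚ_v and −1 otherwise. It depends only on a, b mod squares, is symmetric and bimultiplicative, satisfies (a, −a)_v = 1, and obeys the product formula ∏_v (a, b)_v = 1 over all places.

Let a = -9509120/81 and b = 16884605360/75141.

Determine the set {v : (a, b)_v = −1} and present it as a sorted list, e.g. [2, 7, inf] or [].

[2, 5, 19, 23]

Mod squares: a ≡ -37145, b ≡ 2415. Check v ∈ {∞, 2, 3, 5, 7, 11, 17, 19, 23}.
v=∞: -37145 < 0 and 2415 > 0  ⇒  (a,b)_∞ = +1.
v=3: a=3^-4·(≡1), b=3^-3·(≡1) mod 3; (1|3)=+1, (1|3)=+1; (−1)^{-4·-3·1}·(+1)^-3·(+1)^-4 = +1.
v=17: a=17^1·(≡15), b=17^4·(≡13) mod 17; (15|17)=+1, (13|17)=+1; (−1)^{1·4·8}·(+1)^4·(+1)^1 = +1.
v=5: a=5^1·(≡1), b=5^1·(≡2) mod 5; (1|5)=+1, (2|5)=-1; (−1)^{1·1·2}·(+1)^1·(-1)^1 = -1.
v=2: v_2(a)=8, v_2(b)=4; units ≡ 7, 7 (mod 8); ε·ε+αω+βω = 1·1+8·0+4·0 ≡ 1  ⇒  (a,b)_2 = -1.
v=23: a=23^1·(≡16), b=23^-1·(≡12) mod 23; (16|23)=+1, (12|23)=+1; (−1)^{1·-1·11}·(+1)^-1·(+1)^1 = -1.
v=7: a=7^0·(≡4), b=7^1·(≡2) mod 7; (4|7)=+1, (2|7)=+1; (−1)^{0·1·3}·(+1)^1·(+1)^0 = +1.
v=19: a=19^1·(≡15), b=19^2·(≡2) mod 19; (15|19)=-1, (2|19)=-1; (−1)^{1·2·9}·(-1)^2·(-1)^1 = -1.
v=11: a=11^0·(≡7), b=11^-2·(≡8) mod 11; (7|11)=-1, (8|11)=-1; (−1)^{0·-2·5}·(-1)^-2·(-1)^0 = +1.
Ram(-37145, 2415) = {2, 5, 19, 23}; no ℚ_2-point on the conic.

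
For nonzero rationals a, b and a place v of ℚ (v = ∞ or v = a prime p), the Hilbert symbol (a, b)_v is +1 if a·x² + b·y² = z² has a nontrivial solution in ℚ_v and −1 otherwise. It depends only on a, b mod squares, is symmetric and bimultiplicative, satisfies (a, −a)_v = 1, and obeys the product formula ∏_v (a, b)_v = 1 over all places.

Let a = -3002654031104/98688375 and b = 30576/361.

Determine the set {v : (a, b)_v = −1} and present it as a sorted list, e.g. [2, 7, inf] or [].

[13, 29]

Mod squares: a ≡ -435, b ≡ 39. Check v ∈ {∞, 2, 3, 5, 7, 13, 17, 19, 29}.
v=29: a=29^1·(≡14), b=29^0·(≡3) mod 29; (14|29)=-1, (3|29)=-1; (−1)^{1·0·14}·(-1)^0·(-1)^1 = -1.
v=2: v_2(a)=8, v_2(b)=4; units ≡ 5, 7 (mod 8); ε·ε+αω+βω = 0·1+8·0+4·1 ≡ 0  ⇒  (a,b)_2 = +1.
v=∞: -435 < 0 and 39 > 0  ⇒  (a,b)_∞ = +1.
v=5: a=5^-3·(≡3), b=5^0·(≡1) mod 5; (3|5)=-1, (1|5)=+1; (−1)^{-3·0·2}·(-1)^0·(+1)^-3 = +1.
v=19: a=19^-2·(≡2), b=19^-2·(≡5) mod 19; (2|19)=-1, (5|19)=+1; (−1)^{-2·-2·9}·(-1)^-2·(+1)^-2 = +1.
v=7: a=7^2·(≡3), b=7^2·(≡2) mod 7; (3|7)=-1, (2|7)=+1; (−1)^{2·2·3}·(-1)^2·(+1)^2 = +1.
v=13: a=13^4·(≡8), b=13^1·(≡9) mod 13; (8|13)=-1, (9|13)=+1; (−1)^{4·1·6}·(-1)^1·(+1)^4 = -1.
v=17: a=17^2·(≡14), b=17^0·(≡11) mod 17; (14|17)=-1, (11|17)=-1; (−1)^{2·0·8}·(-1)^0·(-1)^2 = +1.
v=3: a=3^-7·(≡2), b=3^1·(≡1) mod 3; (2|3)=-1, (1|3)=+1; (−1)^{-7·1·1}·(-1)^1·(+1)^-7 = +1.
Ram(-435, 39) = {13, 29}; no ℚ_13-point on the conic.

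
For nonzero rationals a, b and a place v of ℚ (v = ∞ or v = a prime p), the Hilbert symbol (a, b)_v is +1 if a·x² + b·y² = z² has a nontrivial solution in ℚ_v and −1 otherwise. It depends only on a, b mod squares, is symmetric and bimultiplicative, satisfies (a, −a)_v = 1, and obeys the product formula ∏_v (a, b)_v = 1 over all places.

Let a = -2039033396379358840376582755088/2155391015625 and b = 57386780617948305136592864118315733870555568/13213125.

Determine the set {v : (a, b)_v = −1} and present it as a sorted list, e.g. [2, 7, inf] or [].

(a, b) ≡ (-229313, 17201263) mod (ℚ^×)²; places V = {2, 3, 5, 7, 11, 13, 17, 23, 29, 37, 41, 47, ∞}.
(a,b)_23: α=2, u≡14; β=3, v≡13 (mod 23); (14|23)=-1, (13|23)=+1; sign (−1)^0·-1^3·+1^2 = -1.
(a,b)_41: α=3, u≡13; β=5, v≡1 (mod 41); (13|41)=-1, (1|41)=+1; sign (−1)^0·-1^5·+1^3 = -1.
(a,b)_13: α=2, u≡6; β=0, v≡12 (mod 13); (6|13)=-1, (12|13)=+1; sign (−1)^0·-1^0·+1^2 = +1.
(a,b)_37: α=2, u≡15; β=3, v≡15 (mod 37); (15|37)=-1, (15|37)=-1; sign (−1)^0·-1^3·-1^2 = -1.
(a,b)_7: α=1, u≡4; β=2, v≡2 (mod 7); (4|7)=+1, (2|7)=+1; sign (−1)^0·+1^2·+1^1 = +1.
(a,b)_17: α=5, u≡9; β=9, v≡16 (mod 17); (9|17)=+1, (16|17)=+1; sign (−1)^0·+1^9·+1^5 = +1.
(a,b)_2: α=4, β=4; u≡7, v≡7 (mod 8); ε(u)ε(v)=1·1, αω(v)=4·0, βω(u)=4·0; sum ≡ 1  ⇒  -1.
(a,b)_∞: sgn(-229313)=−, sgn(17201263)=+, so +1.
(a,b)_3: α=-8, u≡1; β=-6, v≡1 (mod 3); (1|3)=+1, (1|3)=+1; sign (−1)^0·+1^-6·+1^-8 = +1.
(a,b)_29: α=-2, u≡27; β=-1, v≡3 (mod 29); (27|29)=-1, (3|29)=-1; sign (−1)^0·-1^-1·-1^-2 = -1.
(a,b)_5: α=-8, u≡2; β=-4, v≡3 (mod 5); (2|5)=-1, (3|5)=-1; sign (−1)^0·-1^-4·-1^-8 = +1.
(a,b)_47: α=3, u≡3; β=4, v≡13 (mod 47); (3|47)=+1, (13|47)=-1; sign (−1)^0·+1^4·-1^3 = -1.
(a,b)_11: α=4, u≡1; β=6, v≡2 (mod 11); (1|11)=+1, (2|11)=-1; sign (−1)^0·+1^6·-1^4 = +1.
|Ram(-229313, 17201263)| = 6, even; anisotropic at {2, 23, 29, 37, 41, 47}.

[2, 23, 29, 37, 41, 47]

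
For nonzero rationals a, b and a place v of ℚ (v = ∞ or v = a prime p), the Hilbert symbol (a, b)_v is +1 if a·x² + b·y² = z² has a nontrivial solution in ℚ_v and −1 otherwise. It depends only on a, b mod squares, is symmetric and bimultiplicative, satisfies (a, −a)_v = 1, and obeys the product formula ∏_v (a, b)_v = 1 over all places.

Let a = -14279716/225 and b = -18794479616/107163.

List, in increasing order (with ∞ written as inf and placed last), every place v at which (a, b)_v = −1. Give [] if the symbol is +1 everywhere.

[3, 29, 31, inf]

Mod squares: a ≡ -9889, b ≡ -1023. Check v ∈ {∞, 2, 3, 5, 7, 11, 19, 29, 31}.
v=31: a=31^1·(≡3), b=31^1·(≡22) mod 31; (3|31)=-1, (22|31)=-1; (−1)^{1·1·15}·(-1)^1·(-1)^1 = -1.
v=5: a=5^-2·(≡1), b=5^0·(≡3) mod 5; (1|5)=+1, (3|5)=-1; (−1)^{-2·0·2}·(+1)^0·(-1)^-2 = +1.
v=7: a=7^0·(≡4), b=7^-2·(≡6) mod 7; (4|7)=+1, (6|7)=-1; (−1)^{0·-2·3}·(+1)^-2·(-1)^0 = +1.
v=11: a=11^1·(≡4), b=11^1·(≡2) mod 11; (4|11)=+1, (2|11)=-1; (−1)^{1·1·5}·(+1)^1·(-1)^1 = +1.
v=3: a=3^-2·(≡2), b=3^-7·(≡1) mod 3; (2|3)=-1, (1|3)=+1; (−1)^{-2·-7·1}·(-1)^-7·(+1)^-2 = -1.
v=29: a=29^1·(≡6), b=29^2·(≡11) mod 29; (6|29)=+1, (11|29)=-1; (−1)^{1·2·14}·(+1)^2·(-1)^1 = -1.
v=19: a=19^2·(≡12), b=19^0·(≡2) mod 19; (12|19)=-1, (2|19)=-1; (−1)^{2·0·9}·(-1)^0·(-1)^2 = +1.
v=∞: -9889 < 0 and -1023 < 0  ⇒  (a,b)_∞ = -1.
v=2: v_2(a)=2, v_2(b)=16; units ≡ 7, 1 (mod 8); ε·ε+αω+βω = 1·0+2·0+16·0 ≡ 0  ⇒  (a,b)_2 = +1.
Ram(-9889, -1023) = {3, 29, 31, ∞}; no ℚ_3-point on the conic.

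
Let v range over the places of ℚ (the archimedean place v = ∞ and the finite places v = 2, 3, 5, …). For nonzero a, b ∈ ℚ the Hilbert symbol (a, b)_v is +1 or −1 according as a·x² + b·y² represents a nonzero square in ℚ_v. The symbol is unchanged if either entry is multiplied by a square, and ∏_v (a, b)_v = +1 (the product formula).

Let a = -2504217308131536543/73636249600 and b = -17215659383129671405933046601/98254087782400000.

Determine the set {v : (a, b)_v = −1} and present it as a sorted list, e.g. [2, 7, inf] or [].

[5, 13, 19, inf]

Mod squares: a ≡ -7, b ≡ -17290. Check v ∈ {∞, 2, 3, 5, 7, 11, 13, 17, 19, 53}.
v=13: a=13^2·(≡11), b=13^3·(≡9) mod 13; (11|13)=-1, (9|13)=+1; (−1)^{2·3·6}·(-1)^3·(+1)^2 = -1.
v=53: a=53^-2·(≡52), b=53^0·(≡51) mod 53; (52|53)=+1, (51|53)=-1; (−1)^{-2·0·26}·(+1)^0·(-1)^-2 = +1.
v=11: a=11^0·(≡4), b=11^-4·(≡2) mod 11; (4|11)=+1, (2|11)=-1; (−1)^{0·-4·5}·(+1)^-4·(-1)^0 = +1.
v=17: a=17^4·(≡5), b=17^6·(≡13) mod 17; (5|17)=-1, (13|17)=+1; (−1)^{4·6·8}·(-1)^6·(+1)^4 = +1.
v=7: a=7^5·(≡6), b=7^9·(≡1) mod 7; (6|7)=-1, (1|7)=+1; (−1)^{5·9·3}·(-1)^9·(+1)^5 = +1.
v=19: a=19^4·(≡3), b=19^7·(≡13) mod 19; (3|19)=-1, (13|19)=-1; (−1)^{4·7·9}·(-1)^7·(-1)^4 = -1.
v=2: v_2(a)=-20, v_2(b)=-31; units ≡ 1, 3 (mod 8); ε·ε+αω+βω = 0·1+-20·1+-31·0 ≡ 0  ⇒  (a,b)_2 = +1.
v=∞: -7 < 0 and -17290 < 0  ⇒  (a,b)_∞ = -1.
v=5: a=5^-2·(≡3), b=5^-5·(≡3) mod 5; (3|5)=-1, (3|5)=-1; (−1)^{-2·-5·2}·(-1)^-5·(-1)^-2 = -1.
v=3: a=3^4·(≡2), b=3^2·(≡2) mod 3; (2|3)=-1, (2|3)=-1; (−1)^{4·2·1}·(-1)^2·(-1)^4 = +1.
Ram(-7, -17290) = {5, 13, 19, ∞}; no ℚ_5-point on the conic.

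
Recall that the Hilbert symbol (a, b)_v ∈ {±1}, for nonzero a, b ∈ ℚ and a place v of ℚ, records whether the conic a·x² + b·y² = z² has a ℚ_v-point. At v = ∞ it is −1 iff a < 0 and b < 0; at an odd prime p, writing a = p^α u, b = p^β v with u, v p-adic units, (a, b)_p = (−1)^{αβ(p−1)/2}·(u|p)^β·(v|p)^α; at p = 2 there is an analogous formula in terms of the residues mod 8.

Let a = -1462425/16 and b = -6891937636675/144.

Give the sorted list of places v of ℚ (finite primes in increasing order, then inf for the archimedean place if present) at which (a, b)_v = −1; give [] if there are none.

[3, inf]

(a, b) ≡ (-58497, -4123) mod (ℚ^×)²; places V = {2, 3, 5, 7, 13, 17, 19, 31, 37, ∞}.
(a,b)_∞: sgn(-58497)=−, sgn(-4123)=−, so -1.
(a,b)_5: α=2, u≡3; β=2, v≡2 (mod 5); (3|5)=-1, (2|5)=-1; sign (−1)^0·-1^2·-1^2 = +1.
(a,b)_17: α=1, u≡5; β=2, v≡13 (mod 17); (5|17)=-1, (13|17)=+1; sign (−1)^0·-1^2·+1^1 = +1.
(a,b)_3: α=1, u≡1; β=-2, v≡2 (mod 3); (1|3)=+1, (2|3)=-1; sign (−1)^0·+1^-2·-1^1 = -1.
(a,b)_2: α=-4, β=-4; u≡7, v≡5 (mod 8); ε(u)ε(v)=1·0, αω(v)=-4·1, βω(u)=-4·0; sum ≡ 0  ⇒  +1.
(a,b)_37: α=1, u≡11; β=2, v≡26 (mod 37); (11|37)=+1, (26|37)=+1; sign (−1)^0·+1^2·+1^1 = +1.
(a,b)_19: α=0, u≡11; β=1, v≡9 (mod 19); (11|19)=+1, (9|19)=+1; sign (−1)^0·+1^1·+1^0 = +1.
(a,b)_7: α=0, u≡4; β=1, v≡6 (mod 7); (4|7)=+1, (6|7)=-1; sign (−1)^0·+1^1·-1^0 = +1.
(a,b)_13: α=0, u≡12; β=2, v≡11 (mod 13); (12|13)=+1, (11|13)=-1; sign (−1)^0·+1^2·-1^0 = +1.
(a,b)_31: α=1, u≡14; β=1, v≡30 (mod 31); (14|31)=+1, (30|31)=-1; sign (−1)^1·+1^1·-1^1 = +1.
Ram(-58497, -4123) = {3, ∞}; no ℚ_3-point on the conic.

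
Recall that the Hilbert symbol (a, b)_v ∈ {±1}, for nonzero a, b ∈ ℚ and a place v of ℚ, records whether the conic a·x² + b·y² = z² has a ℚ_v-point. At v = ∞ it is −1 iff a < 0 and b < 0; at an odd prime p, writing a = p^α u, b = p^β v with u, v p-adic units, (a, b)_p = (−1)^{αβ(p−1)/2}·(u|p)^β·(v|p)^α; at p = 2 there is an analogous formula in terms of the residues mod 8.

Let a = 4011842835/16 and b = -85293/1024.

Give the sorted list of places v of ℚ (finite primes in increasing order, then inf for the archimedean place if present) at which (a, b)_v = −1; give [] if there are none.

(a, b) ≡ (2637635, -13) mod (ℚ^×)²; places V = {2, 3, 5, 7, 11, 13, 17, 31, ∞}.
(a,b)_31: α=1, u≡22; β=0, v≡19 (mod 31); (22|31)=-1, (19|31)=+1; sign (−1)^0·-1^0·+1^1 = +1.
(a,b)_∞: sgn(2637635)=+, sgn(-13)=−, so +1.
(a,b)_17: α=1, u≡15; β=0, v≡16 (mod 17); (15|17)=+1, (16|17)=+1; sign (−1)^0·+1^0·+1^1 = +1.
(a,b)_2: α=-4, β=-10; u≡3, v≡3 (mod 8); ε(u)ε(v)=1·1, αω(v)=-4·1, βω(u)=-10·1; sum ≡ 1  ⇒  -1.
(a,b)_3: α=2, u≡2; β=8, v≡2 (mod 3); (2|3)=-1, (2|3)=-1; sign (−1)^0·-1^8·-1^2 = +1.
(a,b)_11: α=1, u≡2; β=0, v≡1 (mod 11); (2|11)=-1, (1|11)=+1; sign (−1)^0·-1^0·+1^1 = +1.
(a,b)_5: α=1, u≡2; β=0, v≡3 (mod 5); (2|5)=-1, (3|5)=-1; sign (−1)^0·-1^0·-1^1 = -1.
(a,b)_7: α=1, u≡2; β=0, v≡1 (mod 7); (2|7)=+1, (1|7)=+1; sign (−1)^0·+1^0·+1^1 = +1.
(a,b)_13: α=3, u≡12; β=1, v≡3 (mod 13); (12|13)=+1, (3|13)=+1; sign (−1)^0·+1^1·+1^3 = +1.
Ram(2637635, -13) = {2, 5}; no ℚ_2-point on the conic.

[2, 5]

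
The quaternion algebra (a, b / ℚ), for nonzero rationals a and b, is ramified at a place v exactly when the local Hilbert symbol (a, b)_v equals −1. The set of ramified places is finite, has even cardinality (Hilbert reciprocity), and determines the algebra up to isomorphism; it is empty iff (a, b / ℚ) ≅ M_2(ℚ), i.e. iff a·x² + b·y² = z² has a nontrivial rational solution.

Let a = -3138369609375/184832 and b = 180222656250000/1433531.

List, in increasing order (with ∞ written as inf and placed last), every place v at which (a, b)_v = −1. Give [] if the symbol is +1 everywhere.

Mod squares: a ≡ -110, b ≡ 3003. Check v ∈ {∞, 2, 3, 5, 7, 11, 13, 19}.
v=3: a=3^2·(≡1), b=3^1·(≡2) mod 3; (1|3)=+1, (2|3)=-1; (−1)^{2·1·1}·(+1)^1·(-1)^2 = +1.
v=5: a=5^7·(≡2), b=5^12·(≡2) mod 5; (2|5)=-1, (2|5)=-1; (−1)^{7·12·2}·(-1)^12·(-1)^7 = -1.
v=7: a=7^4·(≡4), b=7^1·(≡1) mod 7; (4|7)=+1, (1|7)=+1; (−1)^{4·1·3}·(+1)^1·(+1)^4 = +1.
v=19: a=19^-2·(≡16), b=19^-4·(≡4) mod 19; (16|19)=+1, (4|19)=+1; (−1)^{-2·-4·9}·(+1)^-4·(+1)^-2 = +1.
v=2: v_2(a)=-9, v_2(b)=4; units ≡ 1, 3 (mod 8); ε·ε+αω+βω = 0·1+-9·1+4·0 ≡ 1  ⇒  (a,b)_2 = -1.
v=13: a=13^2·(≡2), b=13^3·(≡3) mod 13; (2|13)=-1, (3|13)=+1; (−1)^{2·3·6}·(-1)^3·(+1)^2 = -1.
v=11: a=11^1·(≡5), b=11^-1·(≡3) mod 11; (5|11)=+1, (3|11)=+1; (−1)^{1·-1·5}·(+1)^-1·(+1)^1 = -1.
v=∞: -110 < 0 and 3003 > 0  ⇒  (a,b)_∞ = +1.
|Ram(-110, 3003)| = 4, even; anisotropic at {2, 5, 11, 13}.

[2, 5, 11, 13]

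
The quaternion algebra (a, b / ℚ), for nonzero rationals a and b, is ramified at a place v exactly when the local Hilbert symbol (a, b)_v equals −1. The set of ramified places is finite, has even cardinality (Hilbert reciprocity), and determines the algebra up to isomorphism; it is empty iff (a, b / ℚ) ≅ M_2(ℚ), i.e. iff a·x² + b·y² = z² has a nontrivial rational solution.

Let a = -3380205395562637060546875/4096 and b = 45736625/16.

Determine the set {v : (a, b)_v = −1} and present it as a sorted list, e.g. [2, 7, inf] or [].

[11, 19, 29, 37]

(a, b) ≡ (-34759835, 1829465) mod (ℚ^×)²; places V = {2, 3, 5, 11, 19, 29, 31, 37, ∞}.
(a,b)_5: α=11, u≡3; β=3, v≡3 (mod 5); (3|5)=-1, (3|5)=-1; sign (−1)^0·-1^3·-1^11 = +1.
(a,b)_2: α=-12, β=-4; u≡5, v≡1 (mod 8); ε(u)ε(v)=0·0, αω(v)=-12·0, βω(u)=-4·1; sum ≡ 0  ⇒  +1.
(a,b)_31: α=3, u≡4; β=1, v≡15 (mod 31); (4|31)=+1, (15|31)=-1; sign (−1)^1·+1^1·-1^3 = +1.
(a,b)_∞: sgn(-34759835)=−, sgn(1829465)=+, so +1.
(a,b)_19: α=1, u≡17; β=0, v≡14 (mod 19); (17|19)=+1, (14|19)=-1; sign (−1)^0·+1^0·-1^1 = -1.
(a,b)_3: α=2, u≡1; β=0, v≡2 (mod 3); (1|3)=+1, (2|3)=-1; sign (−1)^0·+1^0·-1^2 = +1.
(a,b)_11: α=1, u≡2; β=1, v≡8 (mod 11); (2|11)=-1, (8|11)=-1; sign (−1)^1·-1^1·-1^1 = -1.
(a,b)_37: α=3, u≡28; β=1, v≡18 (mod 37); (28|37)=+1, (18|37)=-1; sign (−1)^0·+1^1·-1^3 = -1.
(a,b)_29: α=3, u≡23; β=1, v≡12 (mod 29); (23|29)=+1, (12|29)=-1; sign (−1)^0·+1^1·-1^3 = -1.
(-34759835, 1829465 / ℚ) ramifies at {11, 19, 29, 37}: a division algebra.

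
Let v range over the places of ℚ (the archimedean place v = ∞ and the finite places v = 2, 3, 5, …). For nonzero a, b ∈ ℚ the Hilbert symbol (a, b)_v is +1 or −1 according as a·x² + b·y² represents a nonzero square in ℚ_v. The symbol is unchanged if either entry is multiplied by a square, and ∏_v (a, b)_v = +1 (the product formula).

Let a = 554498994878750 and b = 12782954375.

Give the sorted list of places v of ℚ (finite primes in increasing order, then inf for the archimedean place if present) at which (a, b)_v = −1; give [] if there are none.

Mod squares: a ≡ 1886, b ≡ 23. Check v ∈ {∞, 2, 5, 23, 41}.
v=5: a=5^4·(≡1), b=5^4·(≡2) mod 5; (1|5)=+1, (2|5)=-1; (−1)^{4·4·2}·(+1)^4·(-1)^4 = +1.
v=23: a=23^5·(≡12), b=23^3·(≡8) mod 23; (12|23)=+1, (8|23)=+1; (−1)^{5·3·11}·(+1)^3·(+1)^5 = -1.
v=∞: 1886 > 0 and 23 > 0  ⇒  (a,b)_∞ = +1.
v=2: v_2(a)=1, v_2(b)=0; units ≡ 7, 7 (mod 8); ε·ε+αω+βω = 1·1+1·0+0·0 ≡ 1  ⇒  (a,b)_2 = -1.
v=41: a=41^3·(≡21), b=41^2·(≡23) mod 41; (21|41)=+1, (23|41)=+1; (−1)^{3·2·20}·(+1)^2·(+1)^3 = +1.
|Ram(1886, 23)| = 2, even; anisotropic at {2, 23}.

[2, 23]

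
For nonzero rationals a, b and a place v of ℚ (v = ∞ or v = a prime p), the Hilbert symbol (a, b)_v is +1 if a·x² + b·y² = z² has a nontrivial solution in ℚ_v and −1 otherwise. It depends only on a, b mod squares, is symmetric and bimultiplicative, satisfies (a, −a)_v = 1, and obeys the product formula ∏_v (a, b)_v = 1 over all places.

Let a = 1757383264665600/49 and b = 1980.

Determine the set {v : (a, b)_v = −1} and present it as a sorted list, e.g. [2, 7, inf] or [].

[2, 11]

(a, b) ≡ (6, 55) mod (ℚ^×)²; places V = {2, 3, 5, 7, 11, 13, 17, ∞}.
(a,b)_5: α=2, u≡1; β=1, v≡1 (mod 5); (1|5)=+1, (1|5)=+1; sign (−1)^0·+1^1·+1^2 = +1.
(a,b)_3: α=1, u≡2; β=2, v≡1 (mod 3); (2|3)=-1, (1|3)=+1; sign (−1)^0·-1^2·+1^1 = +1.
(a,b)_13: α=2, u≡7; β=0, v≡4 (mod 13); (7|13)=-1, (4|13)=+1; sign (−1)^0·-1^0·+1^2 = +1.
(a,b)_∞: sgn(6)=+, sgn(55)=+, so +1.
(a,b)_11: α=4, u≡7; β=1, v≡4 (mod 11); (7|11)=-1, (4|11)=+1; sign (−1)^0·-1^1·+1^4 = -1.
(a,b)_7: α=-2, u≡5; β=0, v≡6 (mod 7); (5|7)=-1, (6|7)=-1; sign (−1)^0·-1^0·-1^-2 = +1.
(a,b)_17: α=2, u≡7; β=0, v≡8 (mod 17); (7|17)=-1, (8|17)=+1; sign (−1)^0·-1^0·+1^2 = +1.
(a,b)_2: α=15, β=2; u≡3, v≡7 (mod 8); ε(u)ε(v)=1·1, αω(v)=15·0, βω(u)=2·1; sum ≡ 1  ⇒  -1.
(6, 55 / ℚ) ramifies at {2, 11}: a division algebra.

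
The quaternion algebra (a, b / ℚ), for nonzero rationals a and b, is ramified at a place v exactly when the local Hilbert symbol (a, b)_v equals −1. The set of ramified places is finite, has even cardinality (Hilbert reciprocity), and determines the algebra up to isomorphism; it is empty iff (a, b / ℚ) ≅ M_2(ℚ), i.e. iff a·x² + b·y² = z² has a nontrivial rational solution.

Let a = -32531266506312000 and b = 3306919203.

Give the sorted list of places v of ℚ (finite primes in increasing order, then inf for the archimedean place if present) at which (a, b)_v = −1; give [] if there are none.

[2, 3, 5, 7, 17, 31]

Mod squares: a ≡ -18445, b ≡ 3. Check v ∈ {∞, 2, 3, 5, 7, 17, 31}.
v=3: a=3^4·(≡2), b=3^5·(≡1) mod 3; (2|3)=-1, (1|3)=+1; (−1)^{4·5·1}·(-1)^5·(+1)^4 = -1.
v=∞: -18445 < 0 and 3 > 0  ⇒  (a,b)_∞ = +1.
v=17: a=17^3·(≡7), b=17^2·(≡12) mod 17; (7|17)=-1, (12|17)=-1; (−1)^{3·2·8}·(-1)^2·(-1)^3 = -1.
v=31: a=31^3·(≡7), b=31^2·(≡30) mod 31; (7|31)=+1, (30|31)=-1; (−1)^{3·2·15}·(+1)^2·(-1)^3 = -1.
v=7: a=7^3·(≡4), b=7^2·(≡6) mod 7; (4|7)=+1, (6|7)=-1; (−1)^{3·2·3}·(+1)^2·(-1)^3 = -1.
v=2: v_2(a)=6, v_2(b)=0; units ≡ 3, 3 (mod 8); ε·ε+αω+βω = 1·1+6·1+0·1 ≡ 1  ⇒  (a,b)_2 = -1.
v=5: a=5^3·(≡4), b=5^0·(≡3) mod 5; (4|5)=+1, (3|5)=-1; (−1)^{3·0·2}·(+1)^0·(-1)^3 = -1.
|Ram(-18445, 3)| = 6, even; anisotropic at {2, 3, 5, 7, 17, 31}.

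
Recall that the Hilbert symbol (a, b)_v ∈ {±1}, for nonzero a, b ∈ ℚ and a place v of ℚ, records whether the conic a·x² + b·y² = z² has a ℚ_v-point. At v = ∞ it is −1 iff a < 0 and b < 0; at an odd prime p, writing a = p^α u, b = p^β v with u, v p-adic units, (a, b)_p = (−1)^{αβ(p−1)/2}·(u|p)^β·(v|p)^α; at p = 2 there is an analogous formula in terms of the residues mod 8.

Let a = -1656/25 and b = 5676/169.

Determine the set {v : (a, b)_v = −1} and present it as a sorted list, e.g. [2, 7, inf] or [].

[2, 3]

(a, b) ≡ (-46, 1419) mod (ℚ^×)²; places V = {2, 3, 5, 11, 13, 23, 43, ∞}.
(a,b)_3: α=2, u≡2; β=1, v≡2 (mod 3); (2|3)=-1, (2|3)=-1; sign (−1)^0·-1^1·-1^2 = -1.
(a,b)_∞: sgn(-46)=−, sgn(1419)=+, so +1.
(a,b)_13: α=0, u≡5; β=-2, v≡8 (mod 13); (5|13)=-1, (8|13)=-1; sign (−1)^0·-1^-2·-1^0 = +1.
(a,b)_2: α=3, β=2; u≡1, v≡3 (mod 8); ε(u)ε(v)=0·1, αω(v)=3·1, βω(u)=2·0; sum ≡ 1  ⇒  -1.
(a,b)_43: α=0, u≡6; β=1, v≡42 (mod 43); (6|43)=+1, (42|43)=-1; sign (−1)^0·+1^1·-1^0 = +1.
(a,b)_5: α=-2, u≡4; β=0, v≡4 (mod 5); (4|5)=+1, (4|5)=+1; sign (−1)^0·+1^0·+1^-2 = +1.
(a,b)_23: α=1, u≡10; β=0, v≡8 (mod 23); (10|23)=-1, (8|23)=+1; sign (−1)^0·-1^0·+1^1 = +1.
(a,b)_11: α=0, u≡9; β=1, v≡8 (mod 11); (9|11)=+1, (8|11)=-1; sign (−1)^0·+1^1·-1^0 = +1.
|Ram(-46, 1419)| = 2, even; anisotropic at {2, 3}.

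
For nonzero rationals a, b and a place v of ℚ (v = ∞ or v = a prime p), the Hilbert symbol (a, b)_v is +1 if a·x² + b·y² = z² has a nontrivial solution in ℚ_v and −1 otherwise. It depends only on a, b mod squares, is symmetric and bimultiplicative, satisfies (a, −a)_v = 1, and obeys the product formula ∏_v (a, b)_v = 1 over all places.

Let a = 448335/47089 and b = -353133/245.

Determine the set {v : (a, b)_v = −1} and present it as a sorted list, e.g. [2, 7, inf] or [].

[2, 11]

Mod squares: a ≡ 615, b ≡ -196185. Check v ∈ {∞, 2, 3, 5, 7, 11, 29, 31, 41}.
v=5: a=5^1·(≡3), b=5^-1·(≡3) mod 5; (3|5)=-1, (3|5)=-1; (−1)^{1·-1·2}·(-1)^-1·(-1)^1 = +1.
v=∞: 615 > 0 and -196185 < 0  ⇒  (a,b)_∞ = +1.
v=29: a=29^0·(≡9), b=29^1·(≡27) mod 29; (9|29)=+1, (27|29)=-1; (−1)^{0·1·14}·(+1)^1·(-1)^0 = +1.
v=2: v_2(a)=0, v_2(b)=0; units ≡ 7, 7 (mod 8); ε·ε+αω+βω = 1·1+0·0+0·0 ≡ 1  ⇒  (a,b)_2 = -1.
v=41: a=41^1·(≡17), b=41^1·(≡3) mod 41; (17|41)=-1, (3|41)=-1; (−1)^{1·1·20}·(-1)^1·(-1)^1 = +1.
v=31: a=31^-2·(≡30), b=31^0·(≡4) mod 31; (30|31)=-1, (4|31)=+1; (−1)^{-2·0·15}·(-1)^0·(+1)^-2 = +1.
v=11: a=11^0·(≡7), b=11^1·(≡2) mod 11; (7|11)=-1, (2|11)=-1; (−1)^{0·1·5}·(-1)^1·(-1)^0 = -1.
v=7: a=7^-2·(≡3), b=7^-2·(≡2) mod 7; (3|7)=-1, (2|7)=+1; (−1)^{-2·-2·3}·(-1)^-2·(+1)^-2 = +1.
v=3: a=3^7·(≡1), b=3^3·(≡2) mod 3; (1|3)=+1, (2|3)=-1; (−1)^{7·3·1}·(+1)^3·(-1)^7 = +1.
(615, -196185 / ℚ) ramifies at {2, 11}: a division algebra.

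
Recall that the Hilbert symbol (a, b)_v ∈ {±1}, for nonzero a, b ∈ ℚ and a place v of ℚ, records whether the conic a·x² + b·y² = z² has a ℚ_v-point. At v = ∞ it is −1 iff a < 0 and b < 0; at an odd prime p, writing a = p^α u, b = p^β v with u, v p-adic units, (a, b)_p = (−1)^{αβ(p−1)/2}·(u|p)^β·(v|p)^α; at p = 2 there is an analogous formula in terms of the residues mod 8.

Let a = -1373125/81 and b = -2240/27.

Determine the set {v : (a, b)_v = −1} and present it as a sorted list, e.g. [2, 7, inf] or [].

[2, 3, 5, inf]

Mod squares: a ≡ -13, b ≡ -105. Check v ∈ {∞, 2, 3, 5, 7, 13}.
v=7: a=7^0·(≡4), b=7^1·(≡5) mod 7; (4|7)=+1, (5|7)=-1; (−1)^{0·1·3}·(+1)^1·(-1)^0 = +1.
v=∞: -13 < 0 and -105 < 0  ⇒  (a,b)_∞ = -1.
v=5: a=5^4·(≡3), b=5^1·(≡1) mod 5; (3|5)=-1, (1|5)=+1; (−1)^{4·1·2}·(-1)^1·(+1)^4 = -1.
v=13: a=13^3·(≡4), b=13^0·(≡9) mod 13; (4|13)=+1, (9|13)=+1; (−1)^{3·0·6}·(+1)^0·(+1)^3 = +1.
v=3: a=3^-4·(≡2), b=3^-3·(≡1) mod 3; (2|3)=-1, (1|3)=+1; (−1)^{-4·-3·1}·(-1)^-3·(+1)^-4 = -1.
v=2: v_2(a)=0, v_2(b)=6; units ≡ 3, 7 (mod 8); ε·ε+αω+βω = 1·1+0·0+6·1 ≡ 1  ⇒  (a,b)_2 = -1.
|Ram(-13, -105)| = 4, even; anisotropic at {2, 3, 5, ∞}.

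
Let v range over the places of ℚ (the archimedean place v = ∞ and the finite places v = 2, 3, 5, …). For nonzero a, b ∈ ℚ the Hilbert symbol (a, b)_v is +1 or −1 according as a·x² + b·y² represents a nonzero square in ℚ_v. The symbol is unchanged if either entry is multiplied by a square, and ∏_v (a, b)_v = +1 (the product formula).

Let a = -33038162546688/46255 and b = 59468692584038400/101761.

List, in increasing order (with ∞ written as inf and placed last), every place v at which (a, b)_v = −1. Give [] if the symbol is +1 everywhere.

(a, b) ≡ (-715, 26) mod (ℚ^×)²; places V = {2, 3, 5, 11, 13, 19, 23, 29, ∞}.
(a,b)_19: α=4, u≡11; β=4, v≡6 (mod 19); (11|19)=+1, (6|19)=+1; sign (−1)^0·+1^4·+1^4 = +1.
(a,b)_3: α=2, u≡2; β=4, v≡2 (mod 3); (2|3)=-1, (2|3)=-1; sign (−1)^0·-1^4·-1^2 = +1.
(a,b)_2: α=12, β=15; u≡5, v≡5 (mod 8); ε(u)ε(v)=0·0, αω(v)=12·1, βω(u)=15·1; sum ≡ 1  ⇒  -1.
(a,b)_11: α=-1, u≡3; β=-2, v≡5 (mod 11); (3|11)=+1, (5|11)=+1; sign (−1)^0·+1^-2·+1^-1 = +1.
(a,b)_13: α=1, u≡12; β=1, v≡11 (mod 13); (12|13)=+1, (11|13)=-1; sign (−1)^0·+1^1·-1^1 = -1.
(a,b)_29: α=-2, u≡15; β=-2, v≡18 (mod 29); (15|29)=-1, (18|29)=-1; sign (−1)^0·-1^-2·-1^-2 = +1.
(a,b)_23: α=2, u≡17; β=2, v≡8 (mod 23); (17|23)=-1, (8|23)=+1; sign (−1)^0·-1^2·+1^2 = +1.
(a,b)_∞: sgn(-715)=−, sgn(26)=+, so +1.
(a,b)_5: α=-1, u≡2; β=2, v≡1 (mod 5); (2|5)=-1, (1|5)=+1; sign (−1)^0·-1^2·+1^-1 = +1.
(-715, 26 / ℚ) ramifies at {2, 13}: a division algebra.

[2, 13]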